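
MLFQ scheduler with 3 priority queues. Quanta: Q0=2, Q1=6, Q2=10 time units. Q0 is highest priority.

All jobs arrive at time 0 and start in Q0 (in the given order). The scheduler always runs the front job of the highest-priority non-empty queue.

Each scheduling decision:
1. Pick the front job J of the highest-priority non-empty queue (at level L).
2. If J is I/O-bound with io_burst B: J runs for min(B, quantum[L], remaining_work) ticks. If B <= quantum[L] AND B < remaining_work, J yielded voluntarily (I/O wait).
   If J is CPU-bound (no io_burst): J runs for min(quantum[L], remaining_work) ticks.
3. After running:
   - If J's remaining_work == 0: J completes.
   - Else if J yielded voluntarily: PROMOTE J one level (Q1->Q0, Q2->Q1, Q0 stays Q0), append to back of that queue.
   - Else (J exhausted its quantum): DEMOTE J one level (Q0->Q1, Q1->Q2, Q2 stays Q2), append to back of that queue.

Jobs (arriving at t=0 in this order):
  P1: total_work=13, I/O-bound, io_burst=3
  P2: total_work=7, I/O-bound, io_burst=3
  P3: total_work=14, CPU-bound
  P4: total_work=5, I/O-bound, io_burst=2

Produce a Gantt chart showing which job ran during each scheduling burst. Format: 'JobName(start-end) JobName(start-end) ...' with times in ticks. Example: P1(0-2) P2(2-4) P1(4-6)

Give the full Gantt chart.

t=0-2: P1@Q0 runs 2, rem=11, quantum used, demote→Q1. Q0=[P2,P3,P4] Q1=[P1] Q2=[]
t=2-4: P2@Q0 runs 2, rem=5, quantum used, demote→Q1. Q0=[P3,P4] Q1=[P1,P2] Q2=[]
t=4-6: P3@Q0 runs 2, rem=12, quantum used, demote→Q1. Q0=[P4] Q1=[P1,P2,P3] Q2=[]
t=6-8: P4@Q0 runs 2, rem=3, I/O yield, promote→Q0. Q0=[P4] Q1=[P1,P2,P3] Q2=[]
t=8-10: P4@Q0 runs 2, rem=1, I/O yield, promote→Q0. Q0=[P4] Q1=[P1,P2,P3] Q2=[]
t=10-11: P4@Q0 runs 1, rem=0, completes. Q0=[] Q1=[P1,P2,P3] Q2=[]
t=11-14: P1@Q1 runs 3, rem=8, I/O yield, promote→Q0. Q0=[P1] Q1=[P2,P3] Q2=[]
t=14-16: P1@Q0 runs 2, rem=6, quantum used, demote→Q1. Q0=[] Q1=[P2,P3,P1] Q2=[]
t=16-19: P2@Q1 runs 3, rem=2, I/O yield, promote→Q0. Q0=[P2] Q1=[P3,P1] Q2=[]
t=19-21: P2@Q0 runs 2, rem=0, completes. Q0=[] Q1=[P3,P1] Q2=[]
t=21-27: P3@Q1 runs 6, rem=6, quantum used, demote→Q2. Q0=[] Q1=[P1] Q2=[P3]
t=27-30: P1@Q1 runs 3, rem=3, I/O yield, promote→Q0. Q0=[P1] Q1=[] Q2=[P3]
t=30-32: P1@Q0 runs 2, rem=1, quantum used, demote→Q1. Q0=[] Q1=[P1] Q2=[P3]
t=32-33: P1@Q1 runs 1, rem=0, completes. Q0=[] Q1=[] Q2=[P3]
t=33-39: P3@Q2 runs 6, rem=0, completes. Q0=[] Q1=[] Q2=[]

Answer: P1(0-2) P2(2-4) P3(4-6) P4(6-8) P4(8-10) P4(10-11) P1(11-14) P1(14-16) P2(16-19) P2(19-21) P3(21-27) P1(27-30) P1(30-32) P1(32-33) P3(33-39)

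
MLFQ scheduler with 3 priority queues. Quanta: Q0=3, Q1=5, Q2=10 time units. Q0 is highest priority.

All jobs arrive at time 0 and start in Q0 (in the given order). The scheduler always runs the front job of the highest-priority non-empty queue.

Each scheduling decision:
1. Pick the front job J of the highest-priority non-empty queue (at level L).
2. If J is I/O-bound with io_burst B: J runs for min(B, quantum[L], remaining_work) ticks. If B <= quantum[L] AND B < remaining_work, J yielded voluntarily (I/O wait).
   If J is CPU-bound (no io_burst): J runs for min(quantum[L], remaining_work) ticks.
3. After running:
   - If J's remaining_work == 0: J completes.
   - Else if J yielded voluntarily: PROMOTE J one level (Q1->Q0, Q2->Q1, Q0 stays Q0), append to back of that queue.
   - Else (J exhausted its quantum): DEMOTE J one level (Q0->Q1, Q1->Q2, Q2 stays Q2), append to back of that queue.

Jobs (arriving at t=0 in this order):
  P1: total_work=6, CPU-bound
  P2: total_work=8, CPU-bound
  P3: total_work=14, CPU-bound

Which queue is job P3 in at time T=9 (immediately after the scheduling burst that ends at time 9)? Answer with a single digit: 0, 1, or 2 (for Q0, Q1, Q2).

Answer: 1

Derivation:
t=0-3: P1@Q0 runs 3, rem=3, quantum used, demote→Q1. Q0=[P2,P3] Q1=[P1] Q2=[]
t=3-6: P2@Q0 runs 3, rem=5, quantum used, demote→Q1. Q0=[P3] Q1=[P1,P2] Q2=[]
t=6-9: P3@Q0 runs 3, rem=11, quantum used, demote→Q1. Q0=[] Q1=[P1,P2,P3] Q2=[]
t=9-12: P1@Q1 runs 3, rem=0, completes. Q0=[] Q1=[P2,P3] Q2=[]
t=12-17: P2@Q1 runs 5, rem=0, completes. Q0=[] Q1=[P3] Q2=[]
t=17-22: P3@Q1 runs 5, rem=6, quantum used, demote→Q2. Q0=[] Q1=[] Q2=[P3]
t=22-28: P3@Q2 runs 6, rem=0, completes. Q0=[] Q1=[] Q2=[]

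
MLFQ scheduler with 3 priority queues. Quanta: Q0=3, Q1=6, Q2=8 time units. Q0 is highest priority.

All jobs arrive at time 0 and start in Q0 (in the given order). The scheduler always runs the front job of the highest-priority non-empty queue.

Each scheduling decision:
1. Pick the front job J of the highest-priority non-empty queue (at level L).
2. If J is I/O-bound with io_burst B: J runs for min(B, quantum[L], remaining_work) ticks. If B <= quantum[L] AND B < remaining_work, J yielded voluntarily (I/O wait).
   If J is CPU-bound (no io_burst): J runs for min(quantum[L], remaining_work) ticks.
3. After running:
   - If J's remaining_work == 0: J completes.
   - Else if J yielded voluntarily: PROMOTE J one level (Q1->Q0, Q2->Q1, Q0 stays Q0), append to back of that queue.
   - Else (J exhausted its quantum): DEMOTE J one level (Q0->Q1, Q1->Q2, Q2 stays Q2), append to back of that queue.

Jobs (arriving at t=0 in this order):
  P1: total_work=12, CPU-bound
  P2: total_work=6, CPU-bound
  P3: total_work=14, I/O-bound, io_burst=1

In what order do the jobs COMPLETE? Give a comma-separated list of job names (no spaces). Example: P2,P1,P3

t=0-3: P1@Q0 runs 3, rem=9, quantum used, demote→Q1. Q0=[P2,P3] Q1=[P1] Q2=[]
t=3-6: P2@Q0 runs 3, rem=3, quantum used, demote→Q1. Q0=[P3] Q1=[P1,P2] Q2=[]
t=6-7: P3@Q0 runs 1, rem=13, I/O yield, promote→Q0. Q0=[P3] Q1=[P1,P2] Q2=[]
t=7-8: P3@Q0 runs 1, rem=12, I/O yield, promote→Q0. Q0=[P3] Q1=[P1,P2] Q2=[]
t=8-9: P3@Q0 runs 1, rem=11, I/O yield, promote→Q0. Q0=[P3] Q1=[P1,P2] Q2=[]
t=9-10: P3@Q0 runs 1, rem=10, I/O yield, promote→Q0. Q0=[P3] Q1=[P1,P2] Q2=[]
t=10-11: P3@Q0 runs 1, rem=9, I/O yield, promote→Q0. Q0=[P3] Q1=[P1,P2] Q2=[]
t=11-12: P3@Q0 runs 1, rem=8, I/O yield, promote→Q0. Q0=[P3] Q1=[P1,P2] Q2=[]
t=12-13: P3@Q0 runs 1, rem=7, I/O yield, promote→Q0. Q0=[P3] Q1=[P1,P2] Q2=[]
t=13-14: P3@Q0 runs 1, rem=6, I/O yield, promote→Q0. Q0=[P3] Q1=[P1,P2] Q2=[]
t=14-15: P3@Q0 runs 1, rem=5, I/O yield, promote→Q0. Q0=[P3] Q1=[P1,P2] Q2=[]
t=15-16: P3@Q0 runs 1, rem=4, I/O yield, promote→Q0. Q0=[P3] Q1=[P1,P2] Q2=[]
t=16-17: P3@Q0 runs 1, rem=3, I/O yield, promote→Q0. Q0=[P3] Q1=[P1,P2] Q2=[]
t=17-18: P3@Q0 runs 1, rem=2, I/O yield, promote→Q0. Q0=[P3] Q1=[P1,P2] Q2=[]
t=18-19: P3@Q0 runs 1, rem=1, I/O yield, promote→Q0. Q0=[P3] Q1=[P1,P2] Q2=[]
t=19-20: P3@Q0 runs 1, rem=0, completes. Q0=[] Q1=[P1,P2] Q2=[]
t=20-26: P1@Q1 runs 6, rem=3, quantum used, demote→Q2. Q0=[] Q1=[P2] Q2=[P1]
t=26-29: P2@Q1 runs 3, rem=0, completes. Q0=[] Q1=[] Q2=[P1]
t=29-32: P1@Q2 runs 3, rem=0, completes. Q0=[] Q1=[] Q2=[]

Answer: P3,P2,P1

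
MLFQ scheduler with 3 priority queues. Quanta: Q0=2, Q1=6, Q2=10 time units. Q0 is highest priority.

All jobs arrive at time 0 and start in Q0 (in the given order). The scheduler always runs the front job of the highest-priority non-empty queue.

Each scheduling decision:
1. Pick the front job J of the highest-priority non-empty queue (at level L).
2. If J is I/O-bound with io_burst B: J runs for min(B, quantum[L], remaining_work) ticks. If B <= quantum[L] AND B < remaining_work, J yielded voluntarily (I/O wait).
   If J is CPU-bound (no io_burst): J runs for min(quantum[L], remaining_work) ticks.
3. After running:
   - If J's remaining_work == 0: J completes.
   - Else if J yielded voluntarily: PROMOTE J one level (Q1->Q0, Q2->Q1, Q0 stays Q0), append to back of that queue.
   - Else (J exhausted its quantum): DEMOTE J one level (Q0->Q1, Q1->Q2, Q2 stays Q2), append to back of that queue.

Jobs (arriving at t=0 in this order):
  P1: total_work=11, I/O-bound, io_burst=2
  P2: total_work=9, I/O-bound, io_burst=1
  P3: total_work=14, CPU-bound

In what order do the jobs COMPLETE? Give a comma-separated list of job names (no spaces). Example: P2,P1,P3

Answer: P1,P2,P3

Derivation:
t=0-2: P1@Q0 runs 2, rem=9, I/O yield, promote→Q0. Q0=[P2,P3,P1] Q1=[] Q2=[]
t=2-3: P2@Q0 runs 1, rem=8, I/O yield, promote→Q0. Q0=[P3,P1,P2] Q1=[] Q2=[]
t=3-5: P3@Q0 runs 2, rem=12, quantum used, demote→Q1. Q0=[P1,P2] Q1=[P3] Q2=[]
t=5-7: P1@Q0 runs 2, rem=7, I/O yield, promote→Q0. Q0=[P2,P1] Q1=[P3] Q2=[]
t=7-8: P2@Q0 runs 1, rem=7, I/O yield, promote→Q0. Q0=[P1,P2] Q1=[P3] Q2=[]
t=8-10: P1@Q0 runs 2, rem=5, I/O yield, promote→Q0. Q0=[P2,P1] Q1=[P3] Q2=[]
t=10-11: P2@Q0 runs 1, rem=6, I/O yield, promote→Q0. Q0=[P1,P2] Q1=[P3] Q2=[]
t=11-13: P1@Q0 runs 2, rem=3, I/O yield, promote→Q0. Q0=[P2,P1] Q1=[P3] Q2=[]
t=13-14: P2@Q0 runs 1, rem=5, I/O yield, promote→Q0. Q0=[P1,P2] Q1=[P3] Q2=[]
t=14-16: P1@Q0 runs 2, rem=1, I/O yield, promote→Q0. Q0=[P2,P1] Q1=[P3] Q2=[]
t=16-17: P2@Q0 runs 1, rem=4, I/O yield, promote→Q0. Q0=[P1,P2] Q1=[P3] Q2=[]
t=17-18: P1@Q0 runs 1, rem=0, completes. Q0=[P2] Q1=[P3] Q2=[]
t=18-19: P2@Q0 runs 1, rem=3, I/O yield, promote→Q0. Q0=[P2] Q1=[P3] Q2=[]
t=19-20: P2@Q0 runs 1, rem=2, I/O yield, promote→Q0. Q0=[P2] Q1=[P3] Q2=[]
t=20-21: P2@Q0 runs 1, rem=1, I/O yield, promote→Q0. Q0=[P2] Q1=[P3] Q2=[]
t=21-22: P2@Q0 runs 1, rem=0, completes. Q0=[] Q1=[P3] Q2=[]
t=22-28: P3@Q1 runs 6, rem=6, quantum used, demote→Q2. Q0=[] Q1=[] Q2=[P3]
t=28-34: P3@Q2 runs 6, rem=0, completes. Q0=[] Q1=[] Q2=[]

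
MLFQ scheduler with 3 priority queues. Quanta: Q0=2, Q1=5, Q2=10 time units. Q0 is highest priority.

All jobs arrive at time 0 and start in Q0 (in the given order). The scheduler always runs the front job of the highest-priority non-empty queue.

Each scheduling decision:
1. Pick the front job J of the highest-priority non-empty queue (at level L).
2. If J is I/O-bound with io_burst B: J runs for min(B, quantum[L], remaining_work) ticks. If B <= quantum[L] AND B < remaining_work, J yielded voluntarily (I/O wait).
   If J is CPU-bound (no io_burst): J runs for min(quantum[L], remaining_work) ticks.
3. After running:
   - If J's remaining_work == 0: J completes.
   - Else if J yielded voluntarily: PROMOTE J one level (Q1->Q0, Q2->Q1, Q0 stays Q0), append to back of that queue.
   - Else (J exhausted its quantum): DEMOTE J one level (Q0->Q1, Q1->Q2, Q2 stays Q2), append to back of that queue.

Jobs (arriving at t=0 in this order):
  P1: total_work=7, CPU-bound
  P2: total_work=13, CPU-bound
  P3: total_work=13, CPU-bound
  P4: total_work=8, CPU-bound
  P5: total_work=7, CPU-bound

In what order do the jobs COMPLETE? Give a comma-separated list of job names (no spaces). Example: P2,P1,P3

Answer: P1,P5,P2,P3,P4

Derivation:
t=0-2: P1@Q0 runs 2, rem=5, quantum used, demote→Q1. Q0=[P2,P3,P4,P5] Q1=[P1] Q2=[]
t=2-4: P2@Q0 runs 2, rem=11, quantum used, demote→Q1. Q0=[P3,P4,P5] Q1=[P1,P2] Q2=[]
t=4-6: P3@Q0 runs 2, rem=11, quantum used, demote→Q1. Q0=[P4,P5] Q1=[P1,P2,P3] Q2=[]
t=6-8: P4@Q0 runs 2, rem=6, quantum used, demote→Q1. Q0=[P5] Q1=[P1,P2,P3,P4] Q2=[]
t=8-10: P5@Q0 runs 2, rem=5, quantum used, demote→Q1. Q0=[] Q1=[P1,P2,P3,P4,P5] Q2=[]
t=10-15: P1@Q1 runs 5, rem=0, completes. Q0=[] Q1=[P2,P3,P4,P5] Q2=[]
t=15-20: P2@Q1 runs 5, rem=6, quantum used, demote→Q2. Q0=[] Q1=[P3,P4,P5] Q2=[P2]
t=20-25: P3@Q1 runs 5, rem=6, quantum used, demote→Q2. Q0=[] Q1=[P4,P5] Q2=[P2,P3]
t=25-30: P4@Q1 runs 5, rem=1, quantum used, demote→Q2. Q0=[] Q1=[P5] Q2=[P2,P3,P4]
t=30-35: P5@Q1 runs 5, rem=0, completes. Q0=[] Q1=[] Q2=[P2,P3,P4]
t=35-41: P2@Q2 runs 6, rem=0, completes. Q0=[] Q1=[] Q2=[P3,P4]
t=41-47: P3@Q2 runs 6, rem=0, completes. Q0=[] Q1=[] Q2=[P4]
t=47-48: P4@Q2 runs 1, rem=0, completes. Q0=[] Q1=[] Q2=[]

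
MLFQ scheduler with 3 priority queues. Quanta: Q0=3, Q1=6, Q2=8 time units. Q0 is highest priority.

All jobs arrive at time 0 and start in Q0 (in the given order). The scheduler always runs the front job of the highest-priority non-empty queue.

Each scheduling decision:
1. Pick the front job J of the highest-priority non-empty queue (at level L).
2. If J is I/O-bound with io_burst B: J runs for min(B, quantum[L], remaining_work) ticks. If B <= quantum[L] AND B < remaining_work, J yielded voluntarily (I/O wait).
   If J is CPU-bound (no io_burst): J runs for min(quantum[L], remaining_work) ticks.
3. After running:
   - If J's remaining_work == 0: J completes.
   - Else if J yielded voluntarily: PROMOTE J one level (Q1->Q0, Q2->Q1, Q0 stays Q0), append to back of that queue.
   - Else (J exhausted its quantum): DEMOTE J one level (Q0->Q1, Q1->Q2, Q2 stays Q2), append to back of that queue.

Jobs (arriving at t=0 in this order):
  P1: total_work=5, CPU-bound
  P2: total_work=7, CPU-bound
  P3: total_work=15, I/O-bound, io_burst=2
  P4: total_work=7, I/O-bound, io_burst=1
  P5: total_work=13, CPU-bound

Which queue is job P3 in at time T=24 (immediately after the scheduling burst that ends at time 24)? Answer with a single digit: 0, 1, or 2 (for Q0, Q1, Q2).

Answer: 0

Derivation:
t=0-3: P1@Q0 runs 3, rem=2, quantum used, demote→Q1. Q0=[P2,P3,P4,P5] Q1=[P1] Q2=[]
t=3-6: P2@Q0 runs 3, rem=4, quantum used, demote→Q1. Q0=[P3,P4,P5] Q1=[P1,P2] Q2=[]
t=6-8: P3@Q0 runs 2, rem=13, I/O yield, promote→Q0. Q0=[P4,P5,P3] Q1=[P1,P2] Q2=[]
t=8-9: P4@Q0 runs 1, rem=6, I/O yield, promote→Q0. Q0=[P5,P3,P4] Q1=[P1,P2] Q2=[]
t=9-12: P5@Q0 runs 3, rem=10, quantum used, demote→Q1. Q0=[P3,P4] Q1=[P1,P2,P5] Q2=[]
t=12-14: P3@Q0 runs 2, rem=11, I/O yield, promote→Q0. Q0=[P4,P3] Q1=[P1,P2,P5] Q2=[]
t=14-15: P4@Q0 runs 1, rem=5, I/O yield, promote→Q0. Q0=[P3,P4] Q1=[P1,P2,P5] Q2=[]
t=15-17: P3@Q0 runs 2, rem=9, I/O yield, promote→Q0. Q0=[P4,P3] Q1=[P1,P2,P5] Q2=[]
t=17-18: P4@Q0 runs 1, rem=4, I/O yield, promote→Q0. Q0=[P3,P4] Q1=[P1,P2,P5] Q2=[]
t=18-20: P3@Q0 runs 2, rem=7, I/O yield, promote→Q0. Q0=[P4,P3] Q1=[P1,P2,P5] Q2=[]
t=20-21: P4@Q0 runs 1, rem=3, I/O yield, promote→Q0. Q0=[P3,P4] Q1=[P1,P2,P5] Q2=[]
t=21-23: P3@Q0 runs 2, rem=5, I/O yield, promote→Q0. Q0=[P4,P3] Q1=[P1,P2,P5] Q2=[]
t=23-24: P4@Q0 runs 1, rem=2, I/O yield, promote→Q0. Q0=[P3,P4] Q1=[P1,P2,P5] Q2=[]
t=24-26: P3@Q0 runs 2, rem=3, I/O yield, promote→Q0. Q0=[P4,P3] Q1=[P1,P2,P5] Q2=[]
t=26-27: P4@Q0 runs 1, rem=1, I/O yield, promote→Q0. Q0=[P3,P4] Q1=[P1,P2,P5] Q2=[]
t=27-29: P3@Q0 runs 2, rem=1, I/O yield, promote→Q0. Q0=[P4,P3] Q1=[P1,P2,P5] Q2=[]
t=29-30: P4@Q0 runs 1, rem=0, completes. Q0=[P3] Q1=[P1,P2,P5] Q2=[]
t=30-31: P3@Q0 runs 1, rem=0, completes. Q0=[] Q1=[P1,P2,P5] Q2=[]
t=31-33: P1@Q1 runs 2, rem=0, completes. Q0=[] Q1=[P2,P5] Q2=[]
t=33-37: P2@Q1 runs 4, rem=0, completes. Q0=[] Q1=[P5] Q2=[]
t=37-43: P5@Q1 runs 6, rem=4, quantum used, demote→Q2. Q0=[] Q1=[] Q2=[P5]
t=43-47: P5@Q2 runs 4, rem=0, completes. Q0=[] Q1=[] Q2=[]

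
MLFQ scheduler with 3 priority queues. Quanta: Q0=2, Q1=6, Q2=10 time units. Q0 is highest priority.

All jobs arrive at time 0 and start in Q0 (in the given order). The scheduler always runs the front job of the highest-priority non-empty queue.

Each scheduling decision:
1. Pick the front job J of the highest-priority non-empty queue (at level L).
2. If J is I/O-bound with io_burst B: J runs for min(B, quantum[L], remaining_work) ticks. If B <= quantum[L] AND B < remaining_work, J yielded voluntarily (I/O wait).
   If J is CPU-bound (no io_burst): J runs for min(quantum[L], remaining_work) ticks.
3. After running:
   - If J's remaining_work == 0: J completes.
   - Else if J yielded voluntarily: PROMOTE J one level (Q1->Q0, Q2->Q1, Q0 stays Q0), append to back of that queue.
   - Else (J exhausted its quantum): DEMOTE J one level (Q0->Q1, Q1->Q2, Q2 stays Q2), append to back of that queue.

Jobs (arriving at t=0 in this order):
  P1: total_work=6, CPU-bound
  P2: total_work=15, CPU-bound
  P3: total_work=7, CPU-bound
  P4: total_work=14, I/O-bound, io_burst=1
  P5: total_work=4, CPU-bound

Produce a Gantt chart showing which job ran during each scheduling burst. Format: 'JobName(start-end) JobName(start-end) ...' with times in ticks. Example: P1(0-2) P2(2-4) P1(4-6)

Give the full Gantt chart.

Answer: P1(0-2) P2(2-4) P3(4-6) P4(6-7) P5(7-9) P4(9-10) P4(10-11) P4(11-12) P4(12-13) P4(13-14) P4(14-15) P4(15-16) P4(16-17) P4(17-18) P4(18-19) P4(19-20) P4(20-21) P4(21-22) P1(22-26) P2(26-32) P3(32-37) P5(37-39) P2(39-46)

Derivation:
t=0-2: P1@Q0 runs 2, rem=4, quantum used, demote→Q1. Q0=[P2,P3,P4,P5] Q1=[P1] Q2=[]
t=2-4: P2@Q0 runs 2, rem=13, quantum used, demote→Q1. Q0=[P3,P4,P5] Q1=[P1,P2] Q2=[]
t=4-6: P3@Q0 runs 2, rem=5, quantum used, demote→Q1. Q0=[P4,P5] Q1=[P1,P2,P3] Q2=[]
t=6-7: P4@Q0 runs 1, rem=13, I/O yield, promote→Q0. Q0=[P5,P4] Q1=[P1,P2,P3] Q2=[]
t=7-9: P5@Q0 runs 2, rem=2, quantum used, demote→Q1. Q0=[P4] Q1=[P1,P2,P3,P5] Q2=[]
t=9-10: P4@Q0 runs 1, rem=12, I/O yield, promote→Q0. Q0=[P4] Q1=[P1,P2,P3,P5] Q2=[]
t=10-11: P4@Q0 runs 1, rem=11, I/O yield, promote→Q0. Q0=[P4] Q1=[P1,P2,P3,P5] Q2=[]
t=11-12: P4@Q0 runs 1, rem=10, I/O yield, promote→Q0. Q0=[P4] Q1=[P1,P2,P3,P5] Q2=[]
t=12-13: P4@Q0 runs 1, rem=9, I/O yield, promote→Q0. Q0=[P4] Q1=[P1,P2,P3,P5] Q2=[]
t=13-14: P4@Q0 runs 1, rem=8, I/O yield, promote→Q0. Q0=[P4] Q1=[P1,P2,P3,P5] Q2=[]
t=14-15: P4@Q0 runs 1, rem=7, I/O yield, promote→Q0. Q0=[P4] Q1=[P1,P2,P3,P5] Q2=[]
t=15-16: P4@Q0 runs 1, rem=6, I/O yield, promote→Q0. Q0=[P4] Q1=[P1,P2,P3,P5] Q2=[]
t=16-17: P4@Q0 runs 1, rem=5, I/O yield, promote→Q0. Q0=[P4] Q1=[P1,P2,P3,P5] Q2=[]
t=17-18: P4@Q0 runs 1, rem=4, I/O yield, promote→Q0. Q0=[P4] Q1=[P1,P2,P3,P5] Q2=[]
t=18-19: P4@Q0 runs 1, rem=3, I/O yield, promote→Q0. Q0=[P4] Q1=[P1,P2,P3,P5] Q2=[]
t=19-20: P4@Q0 runs 1, rem=2, I/O yield, promote→Q0. Q0=[P4] Q1=[P1,P2,P3,P5] Q2=[]
t=20-21: P4@Q0 runs 1, rem=1, I/O yield, promote→Q0. Q0=[P4] Q1=[P1,P2,P3,P5] Q2=[]
t=21-22: P4@Q0 runs 1, rem=0, completes. Q0=[] Q1=[P1,P2,P3,P5] Q2=[]
t=22-26: P1@Q1 runs 4, rem=0, completes. Q0=[] Q1=[P2,P3,P5] Q2=[]
t=26-32: P2@Q1 runs 6, rem=7, quantum used, demote→Q2. Q0=[] Q1=[P3,P5] Q2=[P2]
t=32-37: P3@Q1 runs 5, rem=0, completes. Q0=[] Q1=[P5] Q2=[P2]
t=37-39: P5@Q1 runs 2, rem=0, completes. Q0=[] Q1=[] Q2=[P2]
t=39-46: P2@Q2 runs 7, rem=0, completes. Q0=[] Q1=[] Q2=[]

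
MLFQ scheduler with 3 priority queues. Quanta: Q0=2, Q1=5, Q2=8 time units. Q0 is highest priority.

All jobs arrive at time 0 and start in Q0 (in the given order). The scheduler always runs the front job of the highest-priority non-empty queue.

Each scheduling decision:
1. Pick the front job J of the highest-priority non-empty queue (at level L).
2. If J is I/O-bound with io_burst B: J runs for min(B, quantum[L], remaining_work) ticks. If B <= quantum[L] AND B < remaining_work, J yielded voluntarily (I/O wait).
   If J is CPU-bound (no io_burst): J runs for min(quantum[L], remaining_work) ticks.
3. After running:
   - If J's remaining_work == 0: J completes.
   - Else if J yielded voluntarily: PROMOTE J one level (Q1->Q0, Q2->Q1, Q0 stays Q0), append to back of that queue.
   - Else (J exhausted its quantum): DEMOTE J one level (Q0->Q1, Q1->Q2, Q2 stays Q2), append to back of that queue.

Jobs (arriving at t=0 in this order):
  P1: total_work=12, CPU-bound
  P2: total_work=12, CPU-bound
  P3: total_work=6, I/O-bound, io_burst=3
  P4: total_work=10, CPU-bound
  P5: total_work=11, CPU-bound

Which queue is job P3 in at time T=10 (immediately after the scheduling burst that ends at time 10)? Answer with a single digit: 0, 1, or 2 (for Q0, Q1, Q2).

t=0-2: P1@Q0 runs 2, rem=10, quantum used, demote→Q1. Q0=[P2,P3,P4,P5] Q1=[P1] Q2=[]
t=2-4: P2@Q0 runs 2, rem=10, quantum used, demote→Q1. Q0=[P3,P4,P5] Q1=[P1,P2] Q2=[]
t=4-6: P3@Q0 runs 2, rem=4, quantum used, demote→Q1. Q0=[P4,P5] Q1=[P1,P2,P3] Q2=[]
t=6-8: P4@Q0 runs 2, rem=8, quantum used, demote→Q1. Q0=[P5] Q1=[P1,P2,P3,P4] Q2=[]
t=8-10: P5@Q0 runs 2, rem=9, quantum used, demote→Q1. Q0=[] Q1=[P1,P2,P3,P4,P5] Q2=[]
t=10-15: P1@Q1 runs 5, rem=5, quantum used, demote→Q2. Q0=[] Q1=[P2,P3,P4,P5] Q2=[P1]
t=15-20: P2@Q1 runs 5, rem=5, quantum used, demote→Q2. Q0=[] Q1=[P3,P4,P5] Q2=[P1,P2]
t=20-23: P3@Q1 runs 3, rem=1, I/O yield, promote→Q0. Q0=[P3] Q1=[P4,P5] Q2=[P1,P2]
t=23-24: P3@Q0 runs 1, rem=0, completes. Q0=[] Q1=[P4,P5] Q2=[P1,P2]
t=24-29: P4@Q1 runs 5, rem=3, quantum used, demote→Q2. Q0=[] Q1=[P5] Q2=[P1,P2,P4]
t=29-34: P5@Q1 runs 5, rem=4, quantum used, demote→Q2. Q0=[] Q1=[] Q2=[P1,P2,P4,P5]
t=34-39: P1@Q2 runs 5, rem=0, completes. Q0=[] Q1=[] Q2=[P2,P4,P5]
t=39-44: P2@Q2 runs 5, rem=0, completes. Q0=[] Q1=[] Q2=[P4,P5]
t=44-47: P4@Q2 runs 3, rem=0, completes. Q0=[] Q1=[] Q2=[P5]
t=47-51: P5@Q2 runs 4, rem=0, completes. Q0=[] Q1=[] Q2=[]

Answer: 1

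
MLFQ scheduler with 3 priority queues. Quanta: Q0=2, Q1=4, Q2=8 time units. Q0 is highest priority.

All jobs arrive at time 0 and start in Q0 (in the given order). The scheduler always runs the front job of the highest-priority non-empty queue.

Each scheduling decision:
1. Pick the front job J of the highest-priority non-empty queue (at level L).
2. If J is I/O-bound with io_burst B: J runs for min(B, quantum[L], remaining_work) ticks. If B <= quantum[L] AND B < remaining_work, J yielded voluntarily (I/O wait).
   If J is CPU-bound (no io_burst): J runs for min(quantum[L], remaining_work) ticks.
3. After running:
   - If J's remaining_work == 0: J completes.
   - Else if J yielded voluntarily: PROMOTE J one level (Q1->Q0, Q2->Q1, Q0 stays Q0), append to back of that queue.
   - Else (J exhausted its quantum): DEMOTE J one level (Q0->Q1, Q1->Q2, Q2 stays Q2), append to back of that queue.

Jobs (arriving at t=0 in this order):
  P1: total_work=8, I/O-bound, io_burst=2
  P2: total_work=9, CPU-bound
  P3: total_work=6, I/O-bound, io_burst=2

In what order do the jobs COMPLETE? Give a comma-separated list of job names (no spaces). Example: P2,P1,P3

Answer: P3,P1,P2

Derivation:
t=0-2: P1@Q0 runs 2, rem=6, I/O yield, promote→Q0. Q0=[P2,P3,P1] Q1=[] Q2=[]
t=2-4: P2@Q0 runs 2, rem=7, quantum used, demote→Q1. Q0=[P3,P1] Q1=[P2] Q2=[]
t=4-6: P3@Q0 runs 2, rem=4, I/O yield, promote→Q0. Q0=[P1,P3] Q1=[P2] Q2=[]
t=6-8: P1@Q0 runs 2, rem=4, I/O yield, promote→Q0. Q0=[P3,P1] Q1=[P2] Q2=[]
t=8-10: P3@Q0 runs 2, rem=2, I/O yield, promote→Q0. Q0=[P1,P3] Q1=[P2] Q2=[]
t=10-12: P1@Q0 runs 2, rem=2, I/O yield, promote→Q0. Q0=[P3,P1] Q1=[P2] Q2=[]
t=12-14: P3@Q0 runs 2, rem=0, completes. Q0=[P1] Q1=[P2] Q2=[]
t=14-16: P1@Q0 runs 2, rem=0, completes. Q0=[] Q1=[P2] Q2=[]
t=16-20: P2@Q1 runs 4, rem=3, quantum used, demote→Q2. Q0=[] Q1=[] Q2=[P2]
t=20-23: P2@Q2 runs 3, rem=0, completes. Q0=[] Q1=[] Q2=[]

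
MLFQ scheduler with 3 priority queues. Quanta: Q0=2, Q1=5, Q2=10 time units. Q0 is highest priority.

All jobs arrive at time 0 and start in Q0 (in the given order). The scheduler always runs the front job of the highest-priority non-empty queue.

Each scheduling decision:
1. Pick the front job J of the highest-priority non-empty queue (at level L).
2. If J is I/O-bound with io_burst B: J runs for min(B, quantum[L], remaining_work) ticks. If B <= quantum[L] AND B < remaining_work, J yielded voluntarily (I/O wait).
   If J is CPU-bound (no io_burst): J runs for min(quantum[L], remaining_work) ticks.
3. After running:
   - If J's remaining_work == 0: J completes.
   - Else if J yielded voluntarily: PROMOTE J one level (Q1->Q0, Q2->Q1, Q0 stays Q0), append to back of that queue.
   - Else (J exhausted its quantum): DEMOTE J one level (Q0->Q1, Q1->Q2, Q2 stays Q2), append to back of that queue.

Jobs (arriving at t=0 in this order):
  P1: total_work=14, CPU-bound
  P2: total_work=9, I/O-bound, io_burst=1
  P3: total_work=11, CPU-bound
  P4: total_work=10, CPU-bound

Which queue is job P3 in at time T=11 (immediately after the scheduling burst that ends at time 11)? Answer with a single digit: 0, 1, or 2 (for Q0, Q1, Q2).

t=0-2: P1@Q0 runs 2, rem=12, quantum used, demote→Q1. Q0=[P2,P3,P4] Q1=[P1] Q2=[]
t=2-3: P2@Q0 runs 1, rem=8, I/O yield, promote→Q0. Q0=[P3,P4,P2] Q1=[P1] Q2=[]
t=3-5: P3@Q0 runs 2, rem=9, quantum used, demote→Q1. Q0=[P4,P2] Q1=[P1,P3] Q2=[]
t=5-7: P4@Q0 runs 2, rem=8, quantum used, demote→Q1. Q0=[P2] Q1=[P1,P3,P4] Q2=[]
t=7-8: P2@Q0 runs 1, rem=7, I/O yield, promote→Q0. Q0=[P2] Q1=[P1,P3,P4] Q2=[]
t=8-9: P2@Q0 runs 1, rem=6, I/O yield, promote→Q0. Q0=[P2] Q1=[P1,P3,P4] Q2=[]
t=9-10: P2@Q0 runs 1, rem=5, I/O yield, promote→Q0. Q0=[P2] Q1=[P1,P3,P4] Q2=[]
t=10-11: P2@Q0 runs 1, rem=4, I/O yield, promote→Q0. Q0=[P2] Q1=[P1,P3,P4] Q2=[]
t=11-12: P2@Q0 runs 1, rem=3, I/O yield, promote→Q0. Q0=[P2] Q1=[P1,P3,P4] Q2=[]
t=12-13: P2@Q0 runs 1, rem=2, I/O yield, promote→Q0. Q0=[P2] Q1=[P1,P3,P4] Q2=[]
t=13-14: P2@Q0 runs 1, rem=1, I/O yield, promote→Q0. Q0=[P2] Q1=[P1,P3,P4] Q2=[]
t=14-15: P2@Q0 runs 1, rem=0, completes. Q0=[] Q1=[P1,P3,P4] Q2=[]
t=15-20: P1@Q1 runs 5, rem=7, quantum used, demote→Q2. Q0=[] Q1=[P3,P4] Q2=[P1]
t=20-25: P3@Q1 runs 5, rem=4, quantum used, demote→Q2. Q0=[] Q1=[P4] Q2=[P1,P3]
t=25-30: P4@Q1 runs 5, rem=3, quantum used, demote→Q2. Q0=[] Q1=[] Q2=[P1,P3,P4]
t=30-37: P1@Q2 runs 7, rem=0, completes. Q0=[] Q1=[] Q2=[P3,P4]
t=37-41: P3@Q2 runs 4, rem=0, completes. Q0=[] Q1=[] Q2=[P4]
t=41-44: P4@Q2 runs 3, rem=0, completes. Q0=[] Q1=[] Q2=[]

Answer: 1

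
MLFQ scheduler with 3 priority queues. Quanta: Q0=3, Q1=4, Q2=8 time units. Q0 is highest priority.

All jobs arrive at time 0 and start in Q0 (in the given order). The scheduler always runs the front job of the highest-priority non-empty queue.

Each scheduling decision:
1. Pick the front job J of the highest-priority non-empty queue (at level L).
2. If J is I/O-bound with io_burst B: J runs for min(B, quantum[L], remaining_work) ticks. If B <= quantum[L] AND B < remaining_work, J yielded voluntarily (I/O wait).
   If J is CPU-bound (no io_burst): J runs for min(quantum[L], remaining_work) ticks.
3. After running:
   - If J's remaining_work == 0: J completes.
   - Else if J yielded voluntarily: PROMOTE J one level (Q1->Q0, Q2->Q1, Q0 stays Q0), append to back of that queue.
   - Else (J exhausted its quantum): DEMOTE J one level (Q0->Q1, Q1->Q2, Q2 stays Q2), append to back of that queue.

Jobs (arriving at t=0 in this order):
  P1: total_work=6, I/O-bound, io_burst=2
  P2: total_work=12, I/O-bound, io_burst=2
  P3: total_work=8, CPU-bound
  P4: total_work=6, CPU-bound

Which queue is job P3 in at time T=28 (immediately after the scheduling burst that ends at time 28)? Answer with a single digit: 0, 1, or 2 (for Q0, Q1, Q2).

Answer: 2

Derivation:
t=0-2: P1@Q0 runs 2, rem=4, I/O yield, promote→Q0. Q0=[P2,P3,P4,P1] Q1=[] Q2=[]
t=2-4: P2@Q0 runs 2, rem=10, I/O yield, promote→Q0. Q0=[P3,P4,P1,P2] Q1=[] Q2=[]
t=4-7: P3@Q0 runs 3, rem=5, quantum used, demote→Q1. Q0=[P4,P1,P2] Q1=[P3] Q2=[]
t=7-10: P4@Q0 runs 3, rem=3, quantum used, demote→Q1. Q0=[P1,P2] Q1=[P3,P4] Q2=[]
t=10-12: P1@Q0 runs 2, rem=2, I/O yield, promote→Q0. Q0=[P2,P1] Q1=[P3,P4] Q2=[]
t=12-14: P2@Q0 runs 2, rem=8, I/O yield, promote→Q0. Q0=[P1,P2] Q1=[P3,P4] Q2=[]
t=14-16: P1@Q0 runs 2, rem=0, completes. Q0=[P2] Q1=[P3,P4] Q2=[]
t=16-18: P2@Q0 runs 2, rem=6, I/O yield, promote→Q0. Q0=[P2] Q1=[P3,P4] Q2=[]
t=18-20: P2@Q0 runs 2, rem=4, I/O yield, promote→Q0. Q0=[P2] Q1=[P3,P4] Q2=[]
t=20-22: P2@Q0 runs 2, rem=2, I/O yield, promote→Q0. Q0=[P2] Q1=[P3,P4] Q2=[]
t=22-24: P2@Q0 runs 2, rem=0, completes. Q0=[] Q1=[P3,P4] Q2=[]
t=24-28: P3@Q1 runs 4, rem=1, quantum used, demote→Q2. Q0=[] Q1=[P4] Q2=[P3]
t=28-31: P4@Q1 runs 3, rem=0, completes. Q0=[] Q1=[] Q2=[P3]
t=31-32: P3@Q2 runs 1, rem=0, completes. Q0=[] Q1=[] Q2=[]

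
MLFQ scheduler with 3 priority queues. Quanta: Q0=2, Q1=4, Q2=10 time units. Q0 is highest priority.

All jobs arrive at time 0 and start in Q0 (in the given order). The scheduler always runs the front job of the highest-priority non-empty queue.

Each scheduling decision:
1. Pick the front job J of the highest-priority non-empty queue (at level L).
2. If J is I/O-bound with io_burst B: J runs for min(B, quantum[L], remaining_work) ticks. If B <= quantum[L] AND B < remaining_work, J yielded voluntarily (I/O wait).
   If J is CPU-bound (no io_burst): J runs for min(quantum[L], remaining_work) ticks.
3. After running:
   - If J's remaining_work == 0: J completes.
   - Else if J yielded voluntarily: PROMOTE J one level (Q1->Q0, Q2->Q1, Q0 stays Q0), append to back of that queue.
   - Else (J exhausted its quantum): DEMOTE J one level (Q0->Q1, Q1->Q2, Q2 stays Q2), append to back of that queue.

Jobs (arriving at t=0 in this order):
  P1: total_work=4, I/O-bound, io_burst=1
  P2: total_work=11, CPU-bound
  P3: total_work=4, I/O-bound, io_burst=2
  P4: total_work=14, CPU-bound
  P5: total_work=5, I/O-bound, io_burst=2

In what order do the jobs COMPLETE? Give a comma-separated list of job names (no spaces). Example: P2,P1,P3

Answer: P3,P5,P1,P2,P4

Derivation:
t=0-1: P1@Q0 runs 1, rem=3, I/O yield, promote→Q0. Q0=[P2,P3,P4,P5,P1] Q1=[] Q2=[]
t=1-3: P2@Q0 runs 2, rem=9, quantum used, demote→Q1. Q0=[P3,P4,P5,P1] Q1=[P2] Q2=[]
t=3-5: P3@Q0 runs 2, rem=2, I/O yield, promote→Q0. Q0=[P4,P5,P1,P3] Q1=[P2] Q2=[]
t=5-7: P4@Q0 runs 2, rem=12, quantum used, demote→Q1. Q0=[P5,P1,P3] Q1=[P2,P4] Q2=[]
t=7-9: P5@Q0 runs 2, rem=3, I/O yield, promote→Q0. Q0=[P1,P3,P5] Q1=[P2,P4] Q2=[]
t=9-10: P1@Q0 runs 1, rem=2, I/O yield, promote→Q0. Q0=[P3,P5,P1] Q1=[P2,P4] Q2=[]
t=10-12: P3@Q0 runs 2, rem=0, completes. Q0=[P5,P1] Q1=[P2,P4] Q2=[]
t=12-14: P5@Q0 runs 2, rem=1, I/O yield, promote→Q0. Q0=[P1,P5] Q1=[P2,P4] Q2=[]
t=14-15: P1@Q0 runs 1, rem=1, I/O yield, promote→Q0. Q0=[P5,P1] Q1=[P2,P4] Q2=[]
t=15-16: P5@Q0 runs 1, rem=0, completes. Q0=[P1] Q1=[P2,P4] Q2=[]
t=16-17: P1@Q0 runs 1, rem=0, completes. Q0=[] Q1=[P2,P4] Q2=[]
t=17-21: P2@Q1 runs 4, rem=5, quantum used, demote→Q2. Q0=[] Q1=[P4] Q2=[P2]
t=21-25: P4@Q1 runs 4, rem=8, quantum used, demote→Q2. Q0=[] Q1=[] Q2=[P2,P4]
t=25-30: P2@Q2 runs 5, rem=0, completes. Q0=[] Q1=[] Q2=[P4]
t=30-38: P4@Q2 runs 8, rem=0, completes. Q0=[] Q1=[] Q2=[]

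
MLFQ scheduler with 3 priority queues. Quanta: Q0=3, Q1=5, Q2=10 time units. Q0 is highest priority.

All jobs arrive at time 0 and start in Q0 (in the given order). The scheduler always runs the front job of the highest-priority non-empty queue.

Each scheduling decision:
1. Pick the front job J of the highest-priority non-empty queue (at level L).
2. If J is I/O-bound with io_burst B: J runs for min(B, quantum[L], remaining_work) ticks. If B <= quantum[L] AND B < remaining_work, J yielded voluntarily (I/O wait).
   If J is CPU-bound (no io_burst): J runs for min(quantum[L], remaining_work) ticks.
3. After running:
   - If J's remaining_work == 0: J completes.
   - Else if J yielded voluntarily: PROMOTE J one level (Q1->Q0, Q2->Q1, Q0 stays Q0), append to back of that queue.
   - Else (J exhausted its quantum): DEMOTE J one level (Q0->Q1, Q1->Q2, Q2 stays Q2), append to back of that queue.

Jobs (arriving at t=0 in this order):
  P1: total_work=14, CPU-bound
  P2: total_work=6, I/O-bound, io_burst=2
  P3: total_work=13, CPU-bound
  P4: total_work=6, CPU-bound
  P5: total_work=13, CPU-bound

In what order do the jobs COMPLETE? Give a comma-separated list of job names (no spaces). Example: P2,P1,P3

t=0-3: P1@Q0 runs 3, rem=11, quantum used, demote→Q1. Q0=[P2,P3,P4,P5] Q1=[P1] Q2=[]
t=3-5: P2@Q0 runs 2, rem=4, I/O yield, promote→Q0. Q0=[P3,P4,P5,P2] Q1=[P1] Q2=[]
t=5-8: P3@Q0 runs 3, rem=10, quantum used, demote→Q1. Q0=[P4,P5,P2] Q1=[P1,P3] Q2=[]
t=8-11: P4@Q0 runs 3, rem=3, quantum used, demote→Q1. Q0=[P5,P2] Q1=[P1,P3,P4] Q2=[]
t=11-14: P5@Q0 runs 3, rem=10, quantum used, demote→Q1. Q0=[P2] Q1=[P1,P3,P4,P5] Q2=[]
t=14-16: P2@Q0 runs 2, rem=2, I/O yield, promote→Q0. Q0=[P2] Q1=[P1,P3,P4,P5] Q2=[]
t=16-18: P2@Q0 runs 2, rem=0, completes. Q0=[] Q1=[P1,P3,P4,P5] Q2=[]
t=18-23: P1@Q1 runs 5, rem=6, quantum used, demote→Q2. Q0=[] Q1=[P3,P4,P5] Q2=[P1]
t=23-28: P3@Q1 runs 5, rem=5, quantum used, demote→Q2. Q0=[] Q1=[P4,P5] Q2=[P1,P3]
t=28-31: P4@Q1 runs 3, rem=0, completes. Q0=[] Q1=[P5] Q2=[P1,P3]
t=31-36: P5@Q1 runs 5, rem=5, quantum used, demote→Q2. Q0=[] Q1=[] Q2=[P1,P3,P5]
t=36-42: P1@Q2 runs 6, rem=0, completes. Q0=[] Q1=[] Q2=[P3,P5]
t=42-47: P3@Q2 runs 5, rem=0, completes. Q0=[] Q1=[] Q2=[P5]
t=47-52: P5@Q2 runs 5, rem=0, completes. Q0=[] Q1=[] Q2=[]

Answer: P2,P4,P1,P3,P5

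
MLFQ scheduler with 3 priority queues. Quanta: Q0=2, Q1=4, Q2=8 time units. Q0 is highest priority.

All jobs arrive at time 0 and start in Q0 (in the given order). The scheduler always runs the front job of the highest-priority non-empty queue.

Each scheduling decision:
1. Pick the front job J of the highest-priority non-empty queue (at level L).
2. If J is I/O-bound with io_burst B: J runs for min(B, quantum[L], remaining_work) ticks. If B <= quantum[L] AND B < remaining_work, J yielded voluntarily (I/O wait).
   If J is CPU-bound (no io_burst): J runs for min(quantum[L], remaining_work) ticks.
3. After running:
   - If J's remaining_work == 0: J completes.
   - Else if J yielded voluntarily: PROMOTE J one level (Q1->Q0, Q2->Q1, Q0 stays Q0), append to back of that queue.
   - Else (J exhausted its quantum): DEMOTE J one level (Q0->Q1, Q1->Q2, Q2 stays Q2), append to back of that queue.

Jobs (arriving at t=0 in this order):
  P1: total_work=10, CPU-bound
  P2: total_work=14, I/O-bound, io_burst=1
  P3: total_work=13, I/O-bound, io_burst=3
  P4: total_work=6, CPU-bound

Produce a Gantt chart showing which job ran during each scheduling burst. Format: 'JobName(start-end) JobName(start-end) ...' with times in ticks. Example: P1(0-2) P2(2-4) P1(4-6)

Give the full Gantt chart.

Answer: P1(0-2) P2(2-3) P3(3-5) P4(5-7) P2(7-8) P2(8-9) P2(9-10) P2(10-11) P2(11-12) P2(12-13) P2(13-14) P2(14-15) P2(15-16) P2(16-17) P2(17-18) P2(18-19) P2(19-20) P1(20-24) P3(24-27) P3(27-29) P4(29-33) P3(33-36) P3(36-38) P3(38-39) P1(39-43)

Derivation:
t=0-2: P1@Q0 runs 2, rem=8, quantum used, demote→Q1. Q0=[P2,P3,P4] Q1=[P1] Q2=[]
t=2-3: P2@Q0 runs 1, rem=13, I/O yield, promote→Q0. Q0=[P3,P4,P2] Q1=[P1] Q2=[]
t=3-5: P3@Q0 runs 2, rem=11, quantum used, demote→Q1. Q0=[P4,P2] Q1=[P1,P3] Q2=[]
t=5-7: P4@Q0 runs 2, rem=4, quantum used, demote→Q1. Q0=[P2] Q1=[P1,P3,P4] Q2=[]
t=7-8: P2@Q0 runs 1, rem=12, I/O yield, promote→Q0. Q0=[P2] Q1=[P1,P3,P4] Q2=[]
t=8-9: P2@Q0 runs 1, rem=11, I/O yield, promote→Q0. Q0=[P2] Q1=[P1,P3,P4] Q2=[]
t=9-10: P2@Q0 runs 1, rem=10, I/O yield, promote→Q0. Q0=[P2] Q1=[P1,P3,P4] Q2=[]
t=10-11: P2@Q0 runs 1, rem=9, I/O yield, promote→Q0. Q0=[P2] Q1=[P1,P3,P4] Q2=[]
t=11-12: P2@Q0 runs 1, rem=8, I/O yield, promote→Q0. Q0=[P2] Q1=[P1,P3,P4] Q2=[]
t=12-13: P2@Q0 runs 1, rem=7, I/O yield, promote→Q0. Q0=[P2] Q1=[P1,P3,P4] Q2=[]
t=13-14: P2@Q0 runs 1, rem=6, I/O yield, promote→Q0. Q0=[P2] Q1=[P1,P3,P4] Q2=[]
t=14-15: P2@Q0 runs 1, rem=5, I/O yield, promote→Q0. Q0=[P2] Q1=[P1,P3,P4] Q2=[]
t=15-16: P2@Q0 runs 1, rem=4, I/O yield, promote→Q0. Q0=[P2] Q1=[P1,P3,P4] Q2=[]
t=16-17: P2@Q0 runs 1, rem=3, I/O yield, promote→Q0. Q0=[P2] Q1=[P1,P3,P4] Q2=[]
t=17-18: P2@Q0 runs 1, rem=2, I/O yield, promote→Q0. Q0=[P2] Q1=[P1,P3,P4] Q2=[]
t=18-19: P2@Q0 runs 1, rem=1, I/O yield, promote→Q0. Q0=[P2] Q1=[P1,P3,P4] Q2=[]
t=19-20: P2@Q0 runs 1, rem=0, completes. Q0=[] Q1=[P1,P3,P4] Q2=[]
t=20-24: P1@Q1 runs 4, rem=4, quantum used, demote→Q2. Q0=[] Q1=[P3,P4] Q2=[P1]
t=24-27: P3@Q1 runs 3, rem=8, I/O yield, promote→Q0. Q0=[P3] Q1=[P4] Q2=[P1]
t=27-29: P3@Q0 runs 2, rem=6, quantum used, demote→Q1. Q0=[] Q1=[P4,P3] Q2=[P1]
t=29-33: P4@Q1 runs 4, rem=0, completes. Q0=[] Q1=[P3] Q2=[P1]
t=33-36: P3@Q1 runs 3, rem=3, I/O yield, promote→Q0. Q0=[P3] Q1=[] Q2=[P1]
t=36-38: P3@Q0 runs 2, rem=1, quantum used, demote→Q1. Q0=[] Q1=[P3] Q2=[P1]
t=38-39: P3@Q1 runs 1, rem=0, completes. Q0=[] Q1=[] Q2=[P1]
t=39-43: P1@Q2 runs 4, rem=0, completes. Q0=[] Q1=[] Q2=[]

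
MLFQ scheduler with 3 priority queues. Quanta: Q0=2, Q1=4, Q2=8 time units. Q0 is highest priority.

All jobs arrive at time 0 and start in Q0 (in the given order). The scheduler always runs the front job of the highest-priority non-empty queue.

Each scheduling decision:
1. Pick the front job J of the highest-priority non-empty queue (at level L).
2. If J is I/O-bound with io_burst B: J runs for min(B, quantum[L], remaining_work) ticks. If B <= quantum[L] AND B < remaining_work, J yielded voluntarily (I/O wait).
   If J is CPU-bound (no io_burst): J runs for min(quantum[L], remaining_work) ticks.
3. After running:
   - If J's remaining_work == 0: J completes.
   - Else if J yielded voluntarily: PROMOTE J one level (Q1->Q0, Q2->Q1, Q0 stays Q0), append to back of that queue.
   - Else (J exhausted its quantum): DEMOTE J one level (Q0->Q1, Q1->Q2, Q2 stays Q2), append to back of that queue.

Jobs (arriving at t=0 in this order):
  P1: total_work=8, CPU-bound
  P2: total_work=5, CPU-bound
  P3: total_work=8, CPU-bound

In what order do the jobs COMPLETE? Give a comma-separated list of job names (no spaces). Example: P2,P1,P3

Answer: P2,P1,P3

Derivation:
t=0-2: P1@Q0 runs 2, rem=6, quantum used, demote→Q1. Q0=[P2,P3] Q1=[P1] Q2=[]
t=2-4: P2@Q0 runs 2, rem=3, quantum used, demote→Q1. Q0=[P3] Q1=[P1,P2] Q2=[]
t=4-6: P3@Q0 runs 2, rem=6, quantum used, demote→Q1. Q0=[] Q1=[P1,P2,P3] Q2=[]
t=6-10: P1@Q1 runs 4, rem=2, quantum used, demote→Q2. Q0=[] Q1=[P2,P3] Q2=[P1]
t=10-13: P2@Q1 runs 3, rem=0, completes. Q0=[] Q1=[P3] Q2=[P1]
t=13-17: P3@Q1 runs 4, rem=2, quantum used, demote→Q2. Q0=[] Q1=[] Q2=[P1,P3]
t=17-19: P1@Q2 runs 2, rem=0, completes. Q0=[] Q1=[] Q2=[P3]
t=19-21: P3@Q2 runs 2, rem=0, completes. Q0=[] Q1=[] Q2=[]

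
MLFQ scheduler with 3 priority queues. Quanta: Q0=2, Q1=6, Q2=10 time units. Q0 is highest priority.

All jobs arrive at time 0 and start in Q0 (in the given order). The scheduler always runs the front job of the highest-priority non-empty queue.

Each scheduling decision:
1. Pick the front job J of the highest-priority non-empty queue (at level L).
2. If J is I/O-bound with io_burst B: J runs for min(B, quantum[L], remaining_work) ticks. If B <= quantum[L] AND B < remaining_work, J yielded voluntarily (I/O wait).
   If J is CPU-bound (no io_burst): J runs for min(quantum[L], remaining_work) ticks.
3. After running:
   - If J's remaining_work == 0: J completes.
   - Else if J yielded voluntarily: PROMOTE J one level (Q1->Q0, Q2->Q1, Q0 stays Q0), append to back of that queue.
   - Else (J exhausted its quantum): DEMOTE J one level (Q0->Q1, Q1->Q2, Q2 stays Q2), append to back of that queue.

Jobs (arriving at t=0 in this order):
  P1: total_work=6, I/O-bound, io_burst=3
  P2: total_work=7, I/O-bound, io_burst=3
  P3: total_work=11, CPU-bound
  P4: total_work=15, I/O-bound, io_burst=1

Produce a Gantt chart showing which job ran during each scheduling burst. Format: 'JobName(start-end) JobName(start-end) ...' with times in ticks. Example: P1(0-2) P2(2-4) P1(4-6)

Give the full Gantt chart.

t=0-2: P1@Q0 runs 2, rem=4, quantum used, demote→Q1. Q0=[P2,P3,P4] Q1=[P1] Q2=[]
t=2-4: P2@Q0 runs 2, rem=5, quantum used, demote→Q1. Q0=[P3,P4] Q1=[P1,P2] Q2=[]
t=4-6: P3@Q0 runs 2, rem=9, quantum used, demote→Q1. Q0=[P4] Q1=[P1,P2,P3] Q2=[]
t=6-7: P4@Q0 runs 1, rem=14, I/O yield, promote→Q0. Q0=[P4] Q1=[P1,P2,P3] Q2=[]
t=7-8: P4@Q0 runs 1, rem=13, I/O yield, promote→Q0. Q0=[P4] Q1=[P1,P2,P3] Q2=[]
t=8-9: P4@Q0 runs 1, rem=12, I/O yield, promote→Q0. Q0=[P4] Q1=[P1,P2,P3] Q2=[]
t=9-10: P4@Q0 runs 1, rem=11, I/O yield, promote→Q0. Q0=[P4] Q1=[P1,P2,P3] Q2=[]
t=10-11: P4@Q0 runs 1, rem=10, I/O yield, promote→Q0. Q0=[P4] Q1=[P1,P2,P3] Q2=[]
t=11-12: P4@Q0 runs 1, rem=9, I/O yield, promote→Q0. Q0=[P4] Q1=[P1,P2,P3] Q2=[]
t=12-13: P4@Q0 runs 1, rem=8, I/O yield, promote→Q0. Q0=[P4] Q1=[P1,P2,P3] Q2=[]
t=13-14: P4@Q0 runs 1, rem=7, I/O yield, promote→Q0. Q0=[P4] Q1=[P1,P2,P3] Q2=[]
t=14-15: P4@Q0 runs 1, rem=6, I/O yield, promote→Q0. Q0=[P4] Q1=[P1,P2,P3] Q2=[]
t=15-16: P4@Q0 runs 1, rem=5, I/O yield, promote→Q0. Q0=[P4] Q1=[P1,P2,P3] Q2=[]
t=16-17: P4@Q0 runs 1, rem=4, I/O yield, promote→Q0. Q0=[P4] Q1=[P1,P2,P3] Q2=[]
t=17-18: P4@Q0 runs 1, rem=3, I/O yield, promote→Q0. Q0=[P4] Q1=[P1,P2,P3] Q2=[]
t=18-19: P4@Q0 runs 1, rem=2, I/O yield, promote→Q0. Q0=[P4] Q1=[P1,P2,P3] Q2=[]
t=19-20: P4@Q0 runs 1, rem=1, I/O yield, promote→Q0. Q0=[P4] Q1=[P1,P2,P3] Q2=[]
t=20-21: P4@Q0 runs 1, rem=0, completes. Q0=[] Q1=[P1,P2,P3] Q2=[]
t=21-24: P1@Q1 runs 3, rem=1, I/O yield, promote→Q0. Q0=[P1] Q1=[P2,P3] Q2=[]
t=24-25: P1@Q0 runs 1, rem=0, completes. Q0=[] Q1=[P2,P3] Q2=[]
t=25-28: P2@Q1 runs 3, rem=2, I/O yield, promote→Q0. Q0=[P2] Q1=[P3] Q2=[]
t=28-30: P2@Q0 runs 2, rem=0, completes. Q0=[] Q1=[P3] Q2=[]
t=30-36: P3@Q1 runs 6, rem=3, quantum used, demote→Q2. Q0=[] Q1=[] Q2=[P3]
t=36-39: P3@Q2 runs 3, rem=0, completes. Q0=[] Q1=[] Q2=[]

Answer: P1(0-2) P2(2-4) P3(4-6) P4(6-7) P4(7-8) P4(8-9) P4(9-10) P4(10-11) P4(11-12) P4(12-13) P4(13-14) P4(14-15) P4(15-16) P4(16-17) P4(17-18) P4(18-19) P4(19-20) P4(20-21) P1(21-24) P1(24-25) P2(25-28) P2(28-30) P3(30-36) P3(36-39)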